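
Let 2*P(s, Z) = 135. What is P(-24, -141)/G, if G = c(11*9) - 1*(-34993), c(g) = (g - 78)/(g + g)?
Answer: 891/461909 ≈ 0.0019290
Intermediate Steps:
P(s, Z) = 135/2 (P(s, Z) = (½)*135 = 135/2)
c(g) = (-78 + g)/(2*g) (c(g) = (-78 + g)/((2*g)) = (-78 + g)*(1/(2*g)) = (-78 + g)/(2*g))
G = 2309545/66 (G = (-78 + 11*9)/(2*((11*9))) - 1*(-34993) = (½)*(-78 + 99)/99 + 34993 = (½)*(1/99)*21 + 34993 = 7/66 + 34993 = 2309545/66 ≈ 34993.)
P(-24, -141)/G = 135/(2*(2309545/66)) = (135/2)*(66/2309545) = 891/461909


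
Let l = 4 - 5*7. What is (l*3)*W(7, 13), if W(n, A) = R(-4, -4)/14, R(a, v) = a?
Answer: 186/7 ≈ 26.571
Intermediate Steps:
l = -31 (l = 4 - 35 = -31)
W(n, A) = -2/7 (W(n, A) = -4/14 = -4*1/14 = -2/7)
(l*3)*W(7, 13) = -31*3*(-2/7) = -93*(-2/7) = 186/7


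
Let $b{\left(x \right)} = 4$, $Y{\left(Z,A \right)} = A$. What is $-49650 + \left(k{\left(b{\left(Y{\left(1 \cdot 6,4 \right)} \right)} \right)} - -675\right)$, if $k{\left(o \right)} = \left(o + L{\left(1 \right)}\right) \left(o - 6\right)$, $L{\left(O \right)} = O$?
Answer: $-48985$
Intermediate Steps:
$k{\left(o \right)} = \left(1 + o\right) \left(-6 + o\right)$ ($k{\left(o \right)} = \left(o + 1\right) \left(o - 6\right) = \left(1 + o\right) \left(-6 + o\right)$)
$-49650 + \left(k{\left(b{\left(Y{\left(1 \cdot 6,4 \right)} \right)} \right)} - -675\right) = -49650 - -665 = -49650 + \left(\left(-6 + 16 - 20\right) + 675\right) = -49650 + \left(-10 + 675\right) = -49650 + 665 = -48985$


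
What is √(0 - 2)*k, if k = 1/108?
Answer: I*√2/108 ≈ 0.013095*I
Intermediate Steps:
k = 1/108 ≈ 0.0092593
√(0 - 2)*k = √(0 - 2)*(1/108) = √(-2)*(1/108) = (I*√2)*(1/108) = I*√2/108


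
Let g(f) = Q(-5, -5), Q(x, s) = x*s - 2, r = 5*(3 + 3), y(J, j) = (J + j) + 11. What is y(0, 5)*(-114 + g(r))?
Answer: -1456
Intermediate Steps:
y(J, j) = 11 + J + j
r = 30 (r = 5*6 = 30)
Q(x, s) = -2 + s*x (Q(x, s) = s*x - 2 = -2 + s*x)
g(f) = 23 (g(f) = -2 - 5*(-5) = -2 + 25 = 23)
y(0, 5)*(-114 + g(r)) = (11 + 0 + 5)*(-114 + 23) = 16*(-91) = -1456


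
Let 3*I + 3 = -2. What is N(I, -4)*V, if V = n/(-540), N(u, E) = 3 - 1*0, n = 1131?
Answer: -377/60 ≈ -6.2833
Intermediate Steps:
I = -5/3 (I = -1 + (⅓)*(-2) = -1 - ⅔ = -5/3 ≈ -1.6667)
N(u, E) = 3 (N(u, E) = 3 + 0 = 3)
V = -377/180 (V = 1131/(-540) = 1131*(-1/540) = -377/180 ≈ -2.0944)
N(I, -4)*V = 3*(-377/180) = -377/60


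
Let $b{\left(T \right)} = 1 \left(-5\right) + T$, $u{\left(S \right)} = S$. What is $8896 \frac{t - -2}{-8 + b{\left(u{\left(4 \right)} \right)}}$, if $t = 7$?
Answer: $-8896$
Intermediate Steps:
$b{\left(T \right)} = -5 + T$
$8896 \frac{t - -2}{-8 + b{\left(u{\left(4 \right)} \right)}} = 8896 \frac{7 - -2}{-8 + \left(-5 + 4\right)} = 8896 \frac{7 + 2}{-8 - 1} = 8896 \frac{9}{-9} = 8896 \cdot 9 \left(- \frac{1}{9}\right) = 8896 \left(-1\right) = -8896$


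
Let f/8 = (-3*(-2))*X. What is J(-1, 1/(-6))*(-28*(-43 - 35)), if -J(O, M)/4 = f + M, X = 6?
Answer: -2514512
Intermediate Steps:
f = 288 (f = 8*(-3*(-2)*6) = 8*(6*6) = 8*36 = 288)
J(O, M) = -1152 - 4*M (J(O, M) = -4*(288 + M) = -1152 - 4*M)
J(-1, 1/(-6))*(-28*(-43 - 35)) = (-1152 - 4/(-6))*(-28*(-43 - 35)) = (-1152 - 4*(-⅙))*(-28*(-78)) = (-1152 + ⅔)*2184 = -3454/3*2184 = -2514512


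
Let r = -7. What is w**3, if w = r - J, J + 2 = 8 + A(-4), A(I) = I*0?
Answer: -2197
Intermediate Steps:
A(I) = 0
J = 6 (J = -2 + (8 + 0) = -2 + 8 = 6)
w = -13 (w = -7 - 1*6 = -7 - 6 = -13)
w**3 = (-13)**3 = -2197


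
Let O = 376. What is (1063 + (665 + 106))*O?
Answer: 689584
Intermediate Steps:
(1063 + (665 + 106))*O = (1063 + (665 + 106))*376 = (1063 + 771)*376 = 1834*376 = 689584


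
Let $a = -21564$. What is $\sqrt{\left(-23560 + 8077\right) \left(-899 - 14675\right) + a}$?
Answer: $\sqrt{241110678} \approx 15528.0$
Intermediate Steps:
$\sqrt{\left(-23560 + 8077\right) \left(-899 - 14675\right) + a} = \sqrt{\left(-23560 + 8077\right) \left(-899 - 14675\right) - 21564} = \sqrt{\left(-15483\right) \left(-15574\right) - 21564} = \sqrt{241132242 - 21564} = \sqrt{241110678}$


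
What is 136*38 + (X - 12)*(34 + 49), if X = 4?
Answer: 4504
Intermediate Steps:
136*38 + (X - 12)*(34 + 49) = 136*38 + (4 - 12)*(34 + 49) = 5168 - 8*83 = 5168 - 664 = 4504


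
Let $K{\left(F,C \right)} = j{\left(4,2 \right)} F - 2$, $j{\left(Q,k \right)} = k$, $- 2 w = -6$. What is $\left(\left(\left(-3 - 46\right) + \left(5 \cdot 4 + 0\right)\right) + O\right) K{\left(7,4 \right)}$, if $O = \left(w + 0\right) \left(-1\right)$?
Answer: $-384$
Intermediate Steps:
$w = 3$ ($w = \left(- \frac{1}{2}\right) \left(-6\right) = 3$)
$O = -3$ ($O = \left(3 + 0\right) \left(-1\right) = 3 \left(-1\right) = -3$)
$K{\left(F,C \right)} = -2 + 2 F$ ($K{\left(F,C \right)} = 2 F - 2 = -2 + 2 F$)
$\left(\left(\left(-3 - 46\right) + \left(5 \cdot 4 + 0\right)\right) + O\right) K{\left(7,4 \right)} = \left(\left(\left(-3 - 46\right) + \left(5 \cdot 4 + 0\right)\right) - 3\right) \left(-2 + 2 \cdot 7\right) = \left(\left(-49 + \left(20 + 0\right)\right) - 3\right) \left(-2 + 14\right) = \left(\left(-49 + 20\right) - 3\right) 12 = \left(-29 - 3\right) 12 = \left(-32\right) 12 = -384$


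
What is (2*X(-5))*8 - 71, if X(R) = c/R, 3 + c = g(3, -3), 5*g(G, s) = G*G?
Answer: -1679/25 ≈ -67.160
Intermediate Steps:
g(G, s) = G²/5 (g(G, s) = (G*G)/5 = G²/5)
c = -6/5 (c = -3 + (⅕)*3² = -3 + (⅕)*9 = -3 + 9/5 = -6/5 ≈ -1.2000)
X(R) = -6/(5*R)
(2*X(-5))*8 - 71 = (2*(-6/5/(-5)))*8 - 71 = (2*(-6/5*(-⅕)))*8 - 71 = (2*(6/25))*8 - 71 = (12/25)*8 - 71 = 96/25 - 71 = -1679/25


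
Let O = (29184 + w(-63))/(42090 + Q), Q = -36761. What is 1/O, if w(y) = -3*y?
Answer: 5329/29373 ≈ 0.18143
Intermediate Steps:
O = 29373/5329 (O = (29184 - 3*(-63))/(42090 - 36761) = (29184 + 189)/5329 = 29373*(1/5329) = 29373/5329 ≈ 5.5119)
1/O = 1/(29373/5329) = 5329/29373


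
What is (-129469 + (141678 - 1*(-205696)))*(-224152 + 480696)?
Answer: 55902220320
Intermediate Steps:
(-129469 + (141678 - 1*(-205696)))*(-224152 + 480696) = (-129469 + (141678 + 205696))*256544 = (-129469 + 347374)*256544 = 217905*256544 = 55902220320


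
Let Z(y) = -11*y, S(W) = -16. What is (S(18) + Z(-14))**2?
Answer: 19044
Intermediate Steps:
(S(18) + Z(-14))**2 = (-16 - 11*(-14))**2 = (-16 + 154)**2 = 138**2 = 19044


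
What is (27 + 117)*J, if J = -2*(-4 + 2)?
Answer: 576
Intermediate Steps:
J = 4 (J = -2*(-2) = 4)
(27 + 117)*J = (27 + 117)*4 = 144*4 = 576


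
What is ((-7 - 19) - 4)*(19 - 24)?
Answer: 150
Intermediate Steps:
((-7 - 19) - 4)*(19 - 24) = (-26 - 4)*(-5) = -30*(-5) = 150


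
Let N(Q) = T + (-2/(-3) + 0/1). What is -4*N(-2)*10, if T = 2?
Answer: -320/3 ≈ -106.67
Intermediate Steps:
N(Q) = 8/3 (N(Q) = 2 + (-2/(-3) + 0/1) = 2 + (-2*(-1/3) + 0*1) = 2 + (2/3 + 0) = 2 + 2/3 = 8/3)
-4*N(-2)*10 = -4*8/3*10 = -32/3*10 = -320/3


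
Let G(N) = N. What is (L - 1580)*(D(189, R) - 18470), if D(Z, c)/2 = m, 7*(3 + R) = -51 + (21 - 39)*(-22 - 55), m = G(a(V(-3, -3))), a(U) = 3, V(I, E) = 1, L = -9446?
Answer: 203584064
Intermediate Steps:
m = 3
R = 1314/7 (R = -3 + (-51 + (21 - 39)*(-22 - 55))/7 = -3 + (-51 - 18*(-77))/7 = -3 + (-51 + 1386)/7 = -3 + (⅐)*1335 = -3 + 1335/7 = 1314/7 ≈ 187.71)
D(Z, c) = 6 (D(Z, c) = 2*3 = 6)
(L - 1580)*(D(189, R) - 18470) = (-9446 - 1580)*(6 - 18470) = -11026*(-18464) = 203584064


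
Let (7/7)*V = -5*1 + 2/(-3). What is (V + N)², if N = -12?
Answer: 2809/9 ≈ 312.11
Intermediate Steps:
V = -17/3 (V = -5*1 + 2/(-3) = -5 + 2*(-⅓) = -5 - ⅔ = -17/3 ≈ -5.6667)
(V + N)² = (-17/3 - 12)² = (-53/3)² = 2809/9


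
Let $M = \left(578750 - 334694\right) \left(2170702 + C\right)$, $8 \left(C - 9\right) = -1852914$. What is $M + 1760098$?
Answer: $473249956516$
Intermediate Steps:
$C = - \frac{926421}{4}$ ($C = 9 + \frac{1}{8} \left(-1852914\right) = 9 - \frac{926457}{4} = - \frac{926421}{4} \approx -2.3161 \cdot 10^{5}$)
$M = 473248196418$ ($M = \left(578750 - 334694\right) \left(2170702 - \frac{926421}{4}\right) = 244056 \cdot \frac{7756387}{4} = 473248196418$)
$M + 1760098 = 473248196418 + 1760098 = 473249956516$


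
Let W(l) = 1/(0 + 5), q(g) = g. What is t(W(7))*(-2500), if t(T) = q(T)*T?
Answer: -100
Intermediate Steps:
W(l) = 1/5
t(T) = T**2 (t(T) = T*T = T**2)
t(W(7))*(-2500) = (1/5)**2*(-2500) = (1/25)*(-2500) = -100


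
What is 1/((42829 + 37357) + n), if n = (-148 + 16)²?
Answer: 1/97610 ≈ 1.0245e-5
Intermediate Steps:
n = 17424 (n = (-132)² = 17424)
1/((42829 + 37357) + n) = 1/((42829 + 37357) + 17424) = 1/(80186 + 17424) = 1/97610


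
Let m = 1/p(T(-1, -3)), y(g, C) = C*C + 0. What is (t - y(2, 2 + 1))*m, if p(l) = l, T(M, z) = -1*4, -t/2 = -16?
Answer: -23/4 ≈ -5.7500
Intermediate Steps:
t = 32 (t = -2*(-16) = 32)
T(M, z) = -4
y(g, C) = C² (y(g, C) = C² + 0 = C²)
m = -¼ (m = 1/(-4) = -¼ ≈ -0.25000)
(t - y(2, 2 + 1))*m = (32 - (2 + 1)²)*(-¼) = (32 - 1*3²)*(-¼) = (32 - 1*9)*(-¼) = (32 - 9)*(-¼) = 23*(-¼) = -23/4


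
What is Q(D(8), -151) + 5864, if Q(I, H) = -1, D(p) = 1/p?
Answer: 5863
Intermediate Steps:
Q(D(8), -151) + 5864 = -1 + 5864 = 5863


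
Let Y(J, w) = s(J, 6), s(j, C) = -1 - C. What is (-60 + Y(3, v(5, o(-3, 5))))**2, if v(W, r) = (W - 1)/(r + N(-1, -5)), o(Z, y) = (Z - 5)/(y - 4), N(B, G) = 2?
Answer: 4489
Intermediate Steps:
o(Z, y) = (-5 + Z)/(-4 + y)
v(W, r) = (-1 + W)/(2 + r) (v(W, r) = (W - 1)/(r + 2) = (-1 + W)/(2 + r))
Y(J, w) = -7 (Y(J, w) = -1 - 1*6 = -1 - 6 = -7)
(-60 + Y(3, v(5, o(-3, 5))))**2 = (-60 - 7)**2 = (-67)**2 = 4489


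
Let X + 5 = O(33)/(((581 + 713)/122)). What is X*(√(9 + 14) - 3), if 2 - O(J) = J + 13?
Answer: 17757/647 - 5919*√23/647 ≈ -16.429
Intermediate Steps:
O(J) = -11 - J (O(J) = 2 - (J + 13) = 2 - (13 + J) = 2 + (-13 - J) = -11 - J)
X = -5919/647 (X = -5 + (-11 - 1*33)/(((581 + 713)/122)) = -5 + (-11 - 33)/((1294*(1/122))) = -5 - 44/647/61 = -5 - 44*61/647 = -5 - 2684/647 = -5919/647 ≈ -9.1484)
X*(√(9 + 14) - 3) = -5919*(√(9 + 14) - 3)/647 = -5919*(√23 - 3)/647 = -5919*(-3 + √23)/647 = 17757/647 - 5919*√23/647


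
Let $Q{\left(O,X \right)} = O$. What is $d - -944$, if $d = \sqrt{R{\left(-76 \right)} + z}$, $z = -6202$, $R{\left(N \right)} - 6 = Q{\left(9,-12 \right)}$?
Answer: $944 + i \sqrt{6187} \approx 944.0 + 78.657 i$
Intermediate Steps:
$R{\left(N \right)} = 15$ ($R{\left(N \right)} = 6 + 9 = 15$)
$d = i \sqrt{6187}$ ($d = \sqrt{15 - 6202} = \sqrt{-6187} = i \sqrt{6187} \approx 78.657 i$)
$d - -944 = i \sqrt{6187} - -944 = i \sqrt{6187} + 944 = 944 + i \sqrt{6187}$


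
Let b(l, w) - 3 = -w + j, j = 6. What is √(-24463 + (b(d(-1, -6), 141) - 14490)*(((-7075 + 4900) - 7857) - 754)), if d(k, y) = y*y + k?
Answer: √157688429 ≈ 12557.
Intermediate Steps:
d(k, y) = k + y² (d(k, y) = y² + k = k + y²)
b(l, w) = 9 - w (b(l, w) = 3 + (-w + 6) = 3 + (6 - w) = 9 - w)
√(-24463 + (b(d(-1, -6), 141) - 14490)*(((-7075 + 4900) - 7857) - 754)) = √(-24463 + ((9 - 1*141) - 14490)*(((-7075 + 4900) - 7857) - 754)) = √(-24463 + ((9 - 141) - 14490)*((-2175 - 7857) - 754)) = √(-24463 + (-132 - 14490)*(-10032 - 754)) = √(-24463 - 14622*(-10786)) = √(-24463 + 157712892) = √157688429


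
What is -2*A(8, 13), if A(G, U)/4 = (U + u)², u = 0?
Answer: -1352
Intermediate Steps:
A(G, U) = 4*U² (A(G, U) = 4*(U + 0)² = 4*U²)
-2*A(8, 13) = -8*13² = -8*169 = -2*676 = -1352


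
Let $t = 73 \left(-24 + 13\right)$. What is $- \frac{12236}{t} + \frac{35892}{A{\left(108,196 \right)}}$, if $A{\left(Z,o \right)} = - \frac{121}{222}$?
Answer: $- \frac{581531156}{8833} \approx -65836.0$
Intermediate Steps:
$t = -803$ ($t = 73 \left(-11\right) = -803$)
$A{\left(Z,o \right)} = - \frac{121}{222}$ ($A{\left(Z,o \right)} = \left(-121\right) \frac{1}{222} = - \frac{121}{222}$)
$- \frac{12236}{t} + \frac{35892}{A{\left(108,196 \right)}} = - \frac{12236}{-803} + \frac{35892}{- \frac{121}{222}} = \left(-12236\right) \left(- \frac{1}{803}\right) + 35892 \left(- \frac{222}{121}\right) = \frac{12236}{803} - \frac{7968024}{121} = - \frac{581531156}{8833}$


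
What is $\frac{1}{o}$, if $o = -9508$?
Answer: $- \frac{1}{9508} \approx -0.00010517$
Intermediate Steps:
$\frac{1}{o} = \frac{1}{-9508} = - \frac{1}{9508}$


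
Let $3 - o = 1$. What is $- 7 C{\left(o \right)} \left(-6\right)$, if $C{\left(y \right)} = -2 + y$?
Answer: $0$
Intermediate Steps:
$o = 2$ ($o = 3 - 1 = 2$)
$- 7 C{\left(o \right)} \left(-6\right) = - 7 \left(-2 + 2\right) \left(-6\right) = \left(-7\right) 0 \left(-6\right) = 0 \left(-6\right) = 0$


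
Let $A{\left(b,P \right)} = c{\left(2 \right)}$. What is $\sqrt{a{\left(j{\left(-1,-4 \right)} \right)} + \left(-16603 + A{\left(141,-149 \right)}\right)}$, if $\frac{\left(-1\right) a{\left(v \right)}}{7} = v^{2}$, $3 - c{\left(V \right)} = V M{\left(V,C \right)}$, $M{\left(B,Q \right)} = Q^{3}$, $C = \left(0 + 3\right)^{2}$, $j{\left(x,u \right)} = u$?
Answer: $i \sqrt{18170} \approx 134.8 i$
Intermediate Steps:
$C = 9$ ($C = 3^{2} = 9$)
$c{\left(V \right)} = 3 - 729 V$ ($c{\left(V \right)} = 3 - V 9^{3} = 3 - V 729 = 3 - 729 V$)
$A{\left(b,P \right)} = -1455$ ($A{\left(b,P \right)} = 3 - 1458 = -1455$)
$a{\left(v \right)} = - 7 v^{2}$
$\sqrt{a{\left(j{\left(-1,-4 \right)} \right)} + \left(-16603 + A{\left(141,-149 \right)}\right)} = \sqrt{- 7 \left(-4\right)^{2} - 18058} = \sqrt{\left(-7\right) 16 - 18058} = \sqrt{-112 - 18058} = \sqrt{-18170} = i \sqrt{18170}$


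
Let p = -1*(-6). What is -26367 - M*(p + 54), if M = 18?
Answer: -27447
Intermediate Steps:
p = 6
-26367 - M*(p + 54) = -26367 - 18*(6 + 54) = -26367 - 18*60 = -26367 - 1*1080 = -26367 - 1080 = -27447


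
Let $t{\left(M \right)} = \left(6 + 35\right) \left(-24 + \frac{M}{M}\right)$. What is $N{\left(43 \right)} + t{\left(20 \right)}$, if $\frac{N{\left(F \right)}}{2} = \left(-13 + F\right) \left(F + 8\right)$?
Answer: $2117$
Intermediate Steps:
$N{\left(F \right)} = 2 \left(-13 + F\right) \left(8 + F\right)$ ($N{\left(F \right)} = 2 \left(-13 + F\right) \left(F + 8\right) = 2 \left(-13 + F\right) \left(8 + F\right)$)
$t{\left(M \right)} = -943$ ($t{\left(M \right)} = 41 \left(-24 + 1\right) = 41 \left(-23\right) = -943$)
$N{\left(43 \right)} + t{\left(20 \right)} = \left(-208 - 430 + 2 \cdot 43^{2}\right) - 943 = \left(-208 - 430 + 2 \cdot 1849\right) - 943 = \left(-208 - 430 + 3698\right) - 943 = 3060 - 943 = 2117$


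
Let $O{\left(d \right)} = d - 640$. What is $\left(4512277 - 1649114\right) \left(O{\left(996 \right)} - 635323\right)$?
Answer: $-1818014020621$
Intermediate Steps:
$O{\left(d \right)} = -640 + d$
$\left(4512277 - 1649114\right) \left(O{\left(996 \right)} - 635323\right) = \left(4512277 - 1649114\right) \left(\left(-640 + 996\right) - 635323\right) = 2863163 \left(356 - 635323\right) = 2863163 \left(-634967\right) = -1818014020621$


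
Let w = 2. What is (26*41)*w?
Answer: 2132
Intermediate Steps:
(26*41)*w = (26*41)*2 = 1066*2 = 2132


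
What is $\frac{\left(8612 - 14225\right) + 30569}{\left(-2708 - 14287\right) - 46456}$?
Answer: $- \frac{24956}{63451} \approx -0.39331$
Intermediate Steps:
$\frac{\left(8612 - 14225\right) + 30569}{\left(-2708 - 14287\right) - 46456} = \frac{-5613 + 30569}{\left(-2708 - 14287\right) - 46456} = \frac{24956}{-16995 - 46456} = \frac{24956}{-63451} = 24956 \left(- \frac{1}{63451}\right) = - \frac{24956}{63451}$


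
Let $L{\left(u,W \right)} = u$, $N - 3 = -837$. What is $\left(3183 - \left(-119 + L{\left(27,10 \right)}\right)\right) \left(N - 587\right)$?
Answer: $-4653775$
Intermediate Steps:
$N = -834$ ($N = 3 - 837 = -834$)
$\left(3183 - \left(-119 + L{\left(27,10 \right)}\right)\right) \left(N - 587\right) = \left(3183 + \left(119 - 27\right)\right) \left(-834 - 587\right) = \left(3183 + \left(119 - 27\right)\right) \left(-1421\right) = \left(3183 + 92\right) \left(-1421\right) = 3275 \left(-1421\right) = -4653775$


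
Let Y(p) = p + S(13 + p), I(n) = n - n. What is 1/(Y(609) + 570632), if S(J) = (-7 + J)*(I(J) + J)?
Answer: 1/953771 ≈ 1.0485e-6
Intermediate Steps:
I(n) = 0
S(J) = J*(-7 + J) (S(J) = (-7 + J)*(0 + J) = (-7 + J)*J = J*(-7 + J))
Y(p) = p + (6 + p)*(13 + p) (Y(p) = p + (13 + p)*(-7 + (13 + p)) = p + (13 + p)*(6 + p) = p + (6 + p)*(13 + p))
1/(Y(609) + 570632) = 1/((78 + 609² + 20*609) + 570632) = 1/((78 + 370881 + 12180) + 570632) = 1/(383139 + 570632) = 1/953771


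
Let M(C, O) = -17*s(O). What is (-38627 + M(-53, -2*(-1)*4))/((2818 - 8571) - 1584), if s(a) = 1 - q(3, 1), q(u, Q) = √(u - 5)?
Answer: 38644/7337 - 17*I*√2/7337 ≈ 5.267 - 0.0032768*I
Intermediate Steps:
q(u, Q) = √(-5 + u)
s(a) = 1 - I*√2 (s(a) = 1 - √(-5 + 3) = 1 - √(-2) = 1 - I*√2)
M(C, O) = -17 + 17*I*√2 (M(C, O) = -17*(1 - I*√2) = -17 + 17*I*√2)
(-38627 + M(-53, -2*(-1)*4))/((2818 - 8571) - 1584) = (-38627 + (-17 + 17*I*√2))/((2818 - 8571) - 1584) = (-38644 + 17*I*√2)/(-5753 - 1584) = (-38644 + 17*I*√2)/(-7337) = (-38644 + 17*I*√2)*(-1/7337) = 38644/7337 - 17*I*√2/7337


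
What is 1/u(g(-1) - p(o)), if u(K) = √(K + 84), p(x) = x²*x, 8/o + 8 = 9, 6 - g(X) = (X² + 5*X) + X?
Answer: -I*√417/417 ≈ -0.04897*I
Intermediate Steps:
g(X) = 6 - X² - 6*X (g(X) = 6 - ((X² + 5*X) + X) = 6 - (X² + 6*X) = 6 + (-X² - 6*X) = 6 - X² - 6*X)
o = 8 (o = 8/(-8 + 9) = 8/1 = 8*1 = 8)
p(x) = x³
u(K) = √(84 + K)
1/u(g(-1) - p(o)) = 1/(√(84 + ((6 - 1*(-1)² - 6*(-1)) - 1*8³))) = 1/(√(84 + ((6 - 1*1 + 6) - 1*512))) = 1/(√(84 + ((6 - 1 + 6) - 512))) = 1/(√(84 + (11 - 512))) = 1/(√(84 - 501)) = 1/(√(-417)) = 1/(I*√417) = -I*√417/417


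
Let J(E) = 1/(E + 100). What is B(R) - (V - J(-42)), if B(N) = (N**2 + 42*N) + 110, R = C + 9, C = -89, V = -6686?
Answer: 570489/58 ≈ 9836.0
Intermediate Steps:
R = -80 (R = -89 + 9 = -80)
J(E) = 1/(100 + E)
B(N) = 110 + N**2 + 42*N
B(R) - (V - J(-42)) = (110 + (-80)**2 + 42*(-80)) - (-6686 - 1/(100 - 42)) = (110 + 6400 - 3360) - (-6686 - 1/58) = 3150 - (-6686 - 1*1/58) = 3150 - (-6686 - 1/58) = 3150 - 1*(-387789/58) = 3150 + 387789/58 = 570489/58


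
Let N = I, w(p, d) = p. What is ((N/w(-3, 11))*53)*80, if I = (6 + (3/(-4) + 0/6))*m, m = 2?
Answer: -14840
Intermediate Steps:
I = 21/2 (I = (6 + (3/(-4) + 0/6))*2 = (6 + (3*(-¼) + 0*(⅙)))*2 = (6 + (-¾ + 0))*2 = (6 - ¾)*2 = (21/4)*2 = 21/2 ≈ 10.500)
N = 21/2 ≈ 10.500
((N/w(-3, 11))*53)*80 = (((21/2)/(-3))*53)*80 = (((21/2)*(-⅓))*53)*80 = -7/2*53*80 = -371/2*80 = -14840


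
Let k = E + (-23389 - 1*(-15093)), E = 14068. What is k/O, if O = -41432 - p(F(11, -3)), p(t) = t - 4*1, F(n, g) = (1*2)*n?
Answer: -2886/20725 ≈ -0.13925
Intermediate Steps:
F(n, g) = 2*n
p(t) = -4 + t (p(t) = t - 4 = -4 + t)
O = -41450 (O = -41432 - (-4 + 2*11) = -41432 - (-4 + 22) = -41432 - 1*18 = -41432 - 18 = -41450)
k = 5772 (k = 14068 + (-23389 - 1*(-15093)) = 14068 + (-23389 + 15093) = 14068 - 8296 = 5772)
k/O = 5772/(-41450) = 5772*(-1/41450) = -2886/20725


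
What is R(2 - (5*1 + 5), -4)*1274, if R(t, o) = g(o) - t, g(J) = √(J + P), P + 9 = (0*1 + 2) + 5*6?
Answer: 10192 + 1274*√19 ≈ 15745.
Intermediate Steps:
P = 23 (P = -9 + ((0*1 + 2) + 5*6) = -9 + ((0 + 2) + 30) = -9 + (2 + 30) = -9 + 32 = 23)
g(J) = √(23 + J) (g(J) = √(J + 23) = √(23 + J))
R(t, o) = √(23 + o) - t
R(2 - (5*1 + 5), -4)*1274 = (√(23 - 4) - (2 - (5*1 + 5)))*1274 = (√19 - (2 - (5 + 5)))*1274 = (√19 - (2 - 1*10))*1274 = (√19 - (2 - 10))*1274 = (√19 - 1*(-8))*1274 = (√19 + 8)*1274 = (8 + √19)*1274 = 10192 + 1274*√19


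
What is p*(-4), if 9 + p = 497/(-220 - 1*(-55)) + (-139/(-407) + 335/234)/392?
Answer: 2241416029/46666620 ≈ 48.030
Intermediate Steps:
p = -2241416029/186666480 (p = -9 + (497/(-220 - 1*(-55)) + (-139/(-407) + 335/234)/392) = -9 + (497/(-220 + 55) + (-139*(-1/407) + 335*(1/234))*(1/392)) = -9 + (497/(-165) + (139/407 + 335/234)*(1/392)) = -9 + (497*(-1/165) + (168871/95238)*(1/392)) = -9 + (-497/165 + 168871/37333296) = -9 - 561417709/186666480 = -2241416029/186666480 ≈ -12.008)
p*(-4) = -2241416029/186666480*(-4) = 2241416029/46666620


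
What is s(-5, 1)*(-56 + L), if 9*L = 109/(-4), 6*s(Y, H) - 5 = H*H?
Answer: -2125/36 ≈ -59.028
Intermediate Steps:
s(Y, H) = ⅚ + H²/6 (s(Y, H) = ⅚ + (H*H)/6 = ⅚ + H²/6)
L = -109/36 (L = (109/(-4))/9 = (109*(-¼))/9 = (⅑)*(-109/4) = -109/36 ≈ -3.0278)
s(-5, 1)*(-56 + L) = (⅚ + (⅙)*1²)*(-56 - 109/36) = (⅚ + (⅙)*1)*(-2125/36) = (⅚ + ⅙)*(-2125/36) = 1*(-2125/36) = -2125/36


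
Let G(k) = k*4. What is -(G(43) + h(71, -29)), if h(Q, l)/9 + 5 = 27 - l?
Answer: -631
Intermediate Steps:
G(k) = 4*k
h(Q, l) = 198 - 9*l (h(Q, l) = -45 + 9*(27 - l) = -45 + (243 - 9*l) = 198 - 9*l)
-(G(43) + h(71, -29)) = -(4*43 + (198 - 9*(-29))) = -(172 + (198 + 261)) = -(172 + 459) = -1*631 = -631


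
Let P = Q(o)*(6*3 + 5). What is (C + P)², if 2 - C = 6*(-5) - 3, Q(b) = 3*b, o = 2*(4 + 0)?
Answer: 344569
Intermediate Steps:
o = 8 (o = 2*4 = 8)
C = 35 (C = 2 - (6*(-5) - 3) = 2 - (-30 - 3) = 2 - 1*(-33) = 2 + 33 = 35)
P = 552 (P = (3*8)*(6*3 + 5) = 24*(18 + 5) = 24*23 = 552)
(C + P)² = (35 + 552)² = 587² = 344569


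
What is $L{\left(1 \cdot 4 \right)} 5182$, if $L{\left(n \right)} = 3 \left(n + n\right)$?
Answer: $124368$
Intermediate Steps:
$L{\left(n \right)} = 6 n$ ($L{\left(n \right)} = 3 \cdot 2 n = 6 n$)
$L{\left(1 \cdot 4 \right)} 5182 = 6 \cdot 1 \cdot 4 \cdot 5182 = 6 \cdot 4 \cdot 5182 = 24 \cdot 5182 = 124368$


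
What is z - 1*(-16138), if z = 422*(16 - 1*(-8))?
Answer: 26266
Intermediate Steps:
z = 10128 (z = 422*(16 + 8) = 422*24 = 10128)
z - 1*(-16138) = 10128 - 1*(-16138) = 10128 + 16138 = 26266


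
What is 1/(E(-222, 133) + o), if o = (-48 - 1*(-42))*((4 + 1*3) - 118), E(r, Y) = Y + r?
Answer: 1/577 ≈ 0.0017331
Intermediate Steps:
o = 666 (o = (-48 + 42)*((4 + 3) - 118) = -6*(7 - 118) = -6*(-111) = 666)
1/(E(-222, 133) + o) = 1/((133 - 222) + 666) = 1/(-89 + 666) = 1/577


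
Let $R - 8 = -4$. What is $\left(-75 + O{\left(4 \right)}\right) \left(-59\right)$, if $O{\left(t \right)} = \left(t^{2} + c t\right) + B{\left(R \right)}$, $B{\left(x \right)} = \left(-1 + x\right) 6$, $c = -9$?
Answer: $4543$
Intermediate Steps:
$R = 4$ ($R = 8 - 4 = 4$)
$B{\left(x \right)} = -6 + 6 x$
$O{\left(t \right)} = 18 + t^{2} - 9 t$ ($O{\left(t \right)} = \left(t^{2} - 9 t\right) + \left(-6 + 6 \cdot 4\right) = \left(t^{2} - 9 t\right) + \left(-6 + 24\right) = \left(t^{2} - 9 t\right) + 18 = 18 + t^{2} - 9 t$)
$\left(-75 + O{\left(4 \right)}\right) \left(-59\right) = \left(-75 + \left(18 + 4^{2} - 36\right)\right) \left(-59\right) = \left(-75 + \left(18 + 16 - 36\right)\right) \left(-59\right) = \left(-75 - 2\right) \left(-59\right) = \left(-77\right) \left(-59\right) = 4543$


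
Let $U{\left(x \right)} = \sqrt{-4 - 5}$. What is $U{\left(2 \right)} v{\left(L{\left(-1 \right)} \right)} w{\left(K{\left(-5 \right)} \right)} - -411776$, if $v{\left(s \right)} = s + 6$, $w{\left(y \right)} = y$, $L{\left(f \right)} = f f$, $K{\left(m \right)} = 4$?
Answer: $411776 + 84 i \approx 4.1178 \cdot 10^{5} + 84.0 i$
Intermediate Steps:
$L{\left(f \right)} = f^{2}$
$U{\left(x \right)} = 3 i$ ($U{\left(x \right)} = \sqrt{-9} = 3 i$)
$v{\left(s \right)} = 6 + s$
$U{\left(2 \right)} v{\left(L{\left(-1 \right)} \right)} w{\left(K{\left(-5 \right)} \right)} - -411776 = 3 i \left(6 + \left(-1\right)^{2}\right) 4 - -411776 = 3 i \left(6 + 1\right) 4 + 411776 = 3 i 7 \cdot 4 + 411776 = 21 i 4 + 411776 = 84 i + 411776 = 411776 + 84 i$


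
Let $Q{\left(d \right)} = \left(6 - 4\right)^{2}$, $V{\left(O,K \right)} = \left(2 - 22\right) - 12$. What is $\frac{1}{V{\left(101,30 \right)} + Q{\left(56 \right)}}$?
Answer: $- \frac{1}{28} \approx -0.035714$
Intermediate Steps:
$V{\left(O,K \right)} = -32$ ($V{\left(O,K \right)} = -20 - 12 = -32$)
$Q{\left(d \right)} = 4$ ($Q{\left(d \right)} = 2^{2} = 4$)
$\frac{1}{V{\left(101,30 \right)} + Q{\left(56 \right)}} = \frac{1}{-32 + 4} = \frac{1}{-28} = - \frac{1}{28}$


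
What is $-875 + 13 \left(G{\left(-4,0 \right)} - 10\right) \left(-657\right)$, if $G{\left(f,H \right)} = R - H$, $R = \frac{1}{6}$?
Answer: $\frac{166223}{2} \approx 83112.0$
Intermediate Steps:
$R = \frac{1}{6} \approx 0.16667$
$G{\left(f,H \right)} = \frac{1}{6} - H$
$-875 + 13 \left(G{\left(-4,0 \right)} - 10\right) \left(-657\right) = -875 + 13 \left(\left(\frac{1}{6} - 0\right) - 10\right) \left(-657\right) = -875 + 13 \left(\left(\frac{1}{6} + 0\right) - 10\right) \left(-657\right) = -875 + 13 \left(\frac{1}{6} - 10\right) \left(-657\right) = -875 + 13 \left(- \frac{59}{6}\right) \left(-657\right) = -875 - - \frac{167973}{2} = -875 + \frac{167973}{2} = \frac{166223}{2}$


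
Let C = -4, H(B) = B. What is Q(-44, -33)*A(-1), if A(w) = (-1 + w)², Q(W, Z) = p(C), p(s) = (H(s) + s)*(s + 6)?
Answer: -64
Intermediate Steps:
p(s) = 2*s*(6 + s) (p(s) = (s + s)*(s + 6) = (2*s)*(6 + s) = 2*s*(6 + s))
Q(W, Z) = -16 (Q(W, Z) = 2*(-4)*(6 - 4) = 2*(-4)*2 = -16)
Q(-44, -33)*A(-1) = -16*(-1 - 1)² = -16*(-2)² = -16*4 = -64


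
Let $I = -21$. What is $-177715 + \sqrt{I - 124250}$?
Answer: $-177715 + i \sqrt{124271} \approx -1.7772 \cdot 10^{5} + 352.52 i$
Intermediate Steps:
$-177715 + \sqrt{I - 124250} = -177715 + \sqrt{-21 - 124250} = -177715 + \sqrt{-124271} = -177715 + i \sqrt{124271}$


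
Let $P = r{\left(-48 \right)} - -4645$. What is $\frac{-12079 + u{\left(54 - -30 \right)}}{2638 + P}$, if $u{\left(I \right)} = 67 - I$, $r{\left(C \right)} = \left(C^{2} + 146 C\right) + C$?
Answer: $- \frac{12096}{2531} \approx -4.7791$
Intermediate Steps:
$r{\left(C \right)} = C^{2} + 147 C$
$P = -107$ ($P = - 48 \left(147 - 48\right) - -4645 = \left(-48\right) 99 + 4645 = -4752 + 4645 = -107$)
$\frac{-12079 + u{\left(54 - -30 \right)}}{2638 + P} = \frac{-12079 + \left(67 - \left(54 - -30\right)\right)}{2638 - 107} = \frac{-12079 + \left(67 - \left(54 + 30\right)\right)}{2531} = \left(-12079 + \left(67 - 84\right)\right) \frac{1}{2531} = \left(-12079 - 17\right) \frac{1}{2531} = \left(-12096\right) \frac{1}{2531} = - \frac{12096}{2531}$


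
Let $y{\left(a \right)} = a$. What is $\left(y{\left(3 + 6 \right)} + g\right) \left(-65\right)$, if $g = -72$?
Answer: $4095$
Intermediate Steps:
$\left(y{\left(3 + 6 \right)} + g\right) \left(-65\right) = \left(\left(3 + 6\right) - 72\right) \left(-65\right) = \left(9 - 72\right) \left(-65\right) = \left(-63\right) \left(-65\right) = 4095$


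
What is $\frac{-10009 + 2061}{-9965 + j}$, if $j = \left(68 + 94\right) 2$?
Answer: $\frac{7948}{9641} \approx 0.8244$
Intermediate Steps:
$j = 324$ ($j = 162 \cdot 2 = 324$)
$\frac{-10009 + 2061}{-9965 + j} = \frac{-10009 + 2061}{-9965 + 324} = - \frac{7948}{-9641} = \left(-7948\right) \left(- \frac{1}{9641}\right) = \frac{7948}{9641}$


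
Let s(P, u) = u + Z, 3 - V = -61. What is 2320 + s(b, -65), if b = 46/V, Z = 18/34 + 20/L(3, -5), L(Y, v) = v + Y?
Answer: 38174/17 ≈ 2245.5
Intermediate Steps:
V = 64 (V = 3 - 1*(-61) = 3 + 61 = 64)
L(Y, v) = Y + v
Z = -161/17 (Z = 18/34 + 20/(3 - 5) = 18*(1/34) + 20/(-2) = 9/17 + 20*(-½) = 9/17 - 10 = -161/17 ≈ -9.4706)
b = 23/32 (b = 46/64 = 46*(1/64) = 23/32 ≈ 0.71875)
s(P, u) = -161/17 + u (s(P, u) = u - 161/17 = -161/17 + u)
2320 + s(b, -65) = 2320 + (-161/17 - 65) = 2320 - 1266/17 = 38174/17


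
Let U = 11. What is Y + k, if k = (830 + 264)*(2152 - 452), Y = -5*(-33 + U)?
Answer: 1859910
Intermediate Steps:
Y = 110 (Y = -5*(-33 + 11) = -5*(-22) = 110)
k = 1859800 (k = 1094*1700 = 1859800)
Y + k = 110 + 1859800 = 1859910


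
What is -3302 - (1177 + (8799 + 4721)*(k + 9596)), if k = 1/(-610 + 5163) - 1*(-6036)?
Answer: -962272552327/4553 ≈ -2.1135e+8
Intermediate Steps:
k = 27481909/4553 (k = 1/4553 + 6036 = 27481909/4553 ≈ 6036.0)
-3302 - (1177 + (8799 + 4721)*(k + 9596)) = -3302 - (1177 + (8799 + 4721)*(27481909/4553 + 9596)) = -3302 - (1177 + 13520*(71172497/4553)) = -3302 - (1177 + 962252159440/4553) = -3302 - 1*962257518321/4553 = -3302 - 962257518321/4553 = -962272552327/4553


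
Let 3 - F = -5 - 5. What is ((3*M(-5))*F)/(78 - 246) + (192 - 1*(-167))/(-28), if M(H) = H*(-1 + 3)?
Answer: -21/2 ≈ -10.500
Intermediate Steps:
M(H) = 2*H (M(H) = H*2 = 2*H)
F = 13 (F = 3 - (-5 - 5) = 3 - 1*(-10) = 3 + 10 = 13)
((3*M(-5))*F)/(78 - 246) + (192 - 1*(-167))/(-28) = ((3*(2*(-5)))*13)/(78 - 246) + (192 - 1*(-167))/(-28) = ((3*(-10))*13)/(-168) + (192 + 167)*(-1/28) = -30*13*(-1/168) + 359*(-1/28) = -390*(-1/168) - 359/28 = 65/28 - 359/28 = -21/2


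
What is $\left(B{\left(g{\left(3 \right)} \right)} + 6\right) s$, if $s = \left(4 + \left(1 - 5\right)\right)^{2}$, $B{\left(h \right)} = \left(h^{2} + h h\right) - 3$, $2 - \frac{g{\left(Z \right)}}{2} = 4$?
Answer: $0$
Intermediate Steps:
$g{\left(Z \right)} = -4$ ($g{\left(Z \right)} = 4 - 8 = -4$)
$B{\left(h \right)} = -3 + 2 h^{2}$ ($B{\left(h \right)} = \left(h^{2} + h^{2}\right) - 3 = 2 h^{2} - 3 = -3 + 2 h^{2}$)
$s = 0$ ($s = \left(4 + \left(1 - 5\right)\right)^{2} = \left(4 - 4\right)^{2} = 0^{2} = 0$)
$\left(B{\left(g{\left(3 \right)} \right)} + 6\right) s = \left(\left(-3 + 2 \left(-4\right)^{2}\right) + 6\right) 0 = \left(\left(-3 + 2 \cdot 16\right) + 6\right) 0 = \left(\left(-3 + 32\right) + 6\right) 0 = \left(29 + 6\right) 0 = 35 \cdot 0 = 0$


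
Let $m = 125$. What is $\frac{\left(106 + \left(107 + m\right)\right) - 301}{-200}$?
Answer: $- \frac{37}{200} \approx -0.185$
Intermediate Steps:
$\frac{\left(106 + \left(107 + m\right)\right) - 301}{-200} = \frac{\left(106 + \left(107 + 125\right)\right) - 301}{-200} = \left(\left(106 + 232\right) - 301\right) \left(- \frac{1}{200}\right) = \left(338 - 301\right) \left(- \frac{1}{200}\right) = 37 \left(- \frac{1}{200}\right) = - \frac{37}{200}$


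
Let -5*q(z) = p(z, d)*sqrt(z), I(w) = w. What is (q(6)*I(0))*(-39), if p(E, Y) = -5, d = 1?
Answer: 0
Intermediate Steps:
q(z) = sqrt(z) (q(z) = -(-1)*sqrt(z) = sqrt(z))
(q(6)*I(0))*(-39) = (sqrt(6)*0)*(-39) = 0*(-39) = 0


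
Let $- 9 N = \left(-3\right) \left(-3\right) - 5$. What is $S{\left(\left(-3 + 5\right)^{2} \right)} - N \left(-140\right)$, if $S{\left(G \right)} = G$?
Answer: $- \frac{524}{9} \approx -58.222$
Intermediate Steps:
$N = - \frac{4}{9}$ ($N = - \frac{\left(-3\right) \left(-3\right) - 5}{9} = - \frac{9 - 5}{9} = \left(- \frac{1}{9}\right) 4 = - \frac{4}{9} \approx -0.44444$)
$S{\left(\left(-3 + 5\right)^{2} \right)} - N \left(-140\right) = \left(-3 + 5\right)^{2} - \left(- \frac{4}{9}\right) \left(-140\right) = 2^{2} - \frac{560}{9} = 4 - \frac{560}{9} = - \frac{524}{9}$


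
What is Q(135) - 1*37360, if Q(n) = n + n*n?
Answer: -19000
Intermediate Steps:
Q(n) = n + n²
Q(135) - 1*37360 = 135*(1 + 135) - 1*37360 = 135*136 - 37360 = 18360 - 37360 = -19000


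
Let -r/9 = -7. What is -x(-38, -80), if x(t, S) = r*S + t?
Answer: 5078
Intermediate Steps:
r = 63 (r = -9*(-7) = 63)
x(t, S) = t + 63*S (x(t, S) = 63*S + t = t + 63*S)
-x(-38, -80) = -(-38 + 63*(-80)) = -(-38 - 5040) = -1*(-5078) = 5078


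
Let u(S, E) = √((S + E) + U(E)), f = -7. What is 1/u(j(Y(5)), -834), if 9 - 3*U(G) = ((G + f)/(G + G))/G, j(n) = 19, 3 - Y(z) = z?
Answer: -834*I*√20332487946/3388747991 ≈ -0.035093*I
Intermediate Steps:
Y(z) = 3 - z
U(G) = 3 - (-7 + G)/(6*G²) (U(G) = 3 - (G - 7)/(G + G)/(3*G) = 3 - (-7 + G)/((2*G))/(3*G) = 3 - (-7 + G)*(1/(2*G))/(3*G) = 3 - (-7 + G)/(2*G)/(3*G) = 3 - (-7 + G)/(6*G²))
u(S, E) = √(E + S + (7 - E + 18*E²)/(6*E²)) (u(S, E) = √((S + E) + (7 - E + 18*E²)/(6*E²)) = √((E + S) + (7 - E + 18*E²)/(6*E²)) = √(E + S + (7 - E + 18*E²)/(6*E²)))
1/u(j(Y(5)), -834) = 1/(√(108 - 6/(-834) + 36*(-834) + 36*19 + 42/(-834)²)/6) = 1/(√(108 - 6*(-1/834) - 30024 + 684 + 42*(1/695556))/6) = 1/(√(108 + 1/139 - 30024 + 684 + 7/115926)/6) = 1/(√(-3388747991/115926)/6) = 1/((I*√20332487946/834)/6) = 1/(I*√20332487946/5004) = -834*I*√20332487946/3388747991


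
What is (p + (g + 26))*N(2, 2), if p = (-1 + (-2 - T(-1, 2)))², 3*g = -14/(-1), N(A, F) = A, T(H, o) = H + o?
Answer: 280/3 ≈ 93.333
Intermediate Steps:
g = 14/3 (g = (-14/(-1))/3 = (-14*(-1))/3 = (⅓)*14 = 14/3 ≈ 4.6667)
p = 16 (p = (-1 + (-2 - (-1 + 2)))² = (-1 + (-2 - 1*1))² = (-1 + (-2 - 1))² = (-1 - 3)² = (-4)² = 16)
(p + (g + 26))*N(2, 2) = (16 + (14/3 + 26))*2 = (16 + 92/3)*2 = (140/3)*2 = 280/3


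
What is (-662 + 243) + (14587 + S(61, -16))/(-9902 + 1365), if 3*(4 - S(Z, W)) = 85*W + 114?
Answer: -10776028/25611 ≈ -420.76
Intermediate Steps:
S(Z, W) = -34 - 85*W/3 (S(Z, W) = 4 - (85*W + 114)/3 = 4 - (114 + 85*W)/3 = 4 + (-38 - 85*W/3) = -34 - 85*W/3)
(-662 + 243) + (14587 + S(61, -16))/(-9902 + 1365) = (-662 + 243) + (14587 + (-34 - 85/3*(-16)))/(-9902 + 1365) = -419 + (14587 + (-34 + 1360/3))/(-8537) = -419 + (14587 + 1258/3)*(-1/8537) = -419 + (45019/3)*(-1/8537) = -419 - 45019/25611 = -10776028/25611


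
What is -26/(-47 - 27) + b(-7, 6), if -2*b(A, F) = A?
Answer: 285/74 ≈ 3.8514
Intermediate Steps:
b(A, F) = -A/2
-26/(-47 - 27) + b(-7, 6) = -26/(-47 - 27) - 1/2*(-7) = -26/(-74) + 7/2 = -26*(-1/74) + 7/2 = 13/37 + 7/2 = 285/74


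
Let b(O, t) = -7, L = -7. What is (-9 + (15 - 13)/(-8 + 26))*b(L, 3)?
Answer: 560/9 ≈ 62.222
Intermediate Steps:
(-9 + (15 - 13)/(-8 + 26))*b(L, 3) = (-9 + (15 - 13)/(-8 + 26))*(-7) = (-9 + 2/18)*(-7) = (-9 + 2*(1/18))*(-7) = (-9 + ⅑)*(-7) = -80/9*(-7) = 560/9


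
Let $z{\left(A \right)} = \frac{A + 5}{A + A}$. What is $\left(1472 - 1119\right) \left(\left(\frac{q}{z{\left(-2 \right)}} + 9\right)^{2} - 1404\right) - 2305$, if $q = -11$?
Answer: $- \frac{2701780}{9} \approx -3.002 \cdot 10^{5}$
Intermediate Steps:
$z{\left(A \right)} = \frac{5 + A}{2 A}$
$\left(1472 - 1119\right) \left(\left(\frac{q}{z{\left(-2 \right)}} + 9\right)^{2} - 1404\right) - 2305 = \left(1472 - 1119\right) \left(\left(- \frac{11}{\frac{1}{2} \frac{1}{-2} \left(5 - 2\right)} + 9\right)^{2} - 1404\right) - 2305 = 353 \left(\left(- \frac{11}{\frac{1}{2} \left(- \frac{1}{2}\right) 3} + 9\right)^{2} - 1404\right) - 2305 = 353 \left(\left(- \frac{11}{- \frac{3}{4}} + 9\right)^{2} - 1404\right) - 2305 = 353 \left(\left(\left(-11\right) \left(- \frac{4}{3}\right) + 9\right)^{2} - 1404\right) - 2305 = 353 \left(\left(\frac{44}{3} + 9\right)^{2} - 1404\right) - 2305 = 353 \left(\left(\frac{71}{3}\right)^{2} - 1404\right) - 2305 = 353 \left(\frac{5041}{9} - 1404\right) - 2305 = 353 \left(- \frac{7595}{9}\right) - 2305 = - \frac{2681035}{9} - 2305 = - \frac{2701780}{9}$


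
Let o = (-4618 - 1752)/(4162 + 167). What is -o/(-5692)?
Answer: -245/947718 ≈ -0.00025852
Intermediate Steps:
o = -490/333 (o = -6370/4329 = -6370*1/4329 = -490/333 ≈ -1.4715)
-o/(-5692) = -(-490)/(333*(-5692)) = -(-490)*(-1)/(333*5692) = -1*245/947718 = -245/947718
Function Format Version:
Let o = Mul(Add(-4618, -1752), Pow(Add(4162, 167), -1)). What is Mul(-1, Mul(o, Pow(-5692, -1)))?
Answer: Rational(-245, 947718) ≈ -0.00025852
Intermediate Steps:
o = Rational(-490, 333) (o = Mul(-6370, Pow(4329, -1)) = Mul(-6370, Rational(1, 4329)) = Rational(-490, 333) ≈ -1.4715)
Mul(-1, Mul(o, Pow(-5692, -1))) = Mul(-1, Mul(Rational(-490, 333), Pow(-5692, -1))) = Mul(-1, Mul(Rational(-490, 333), Rational(-1, 5692))) = Mul(-1, Rational(245, 947718)) = Rational(-245, 947718)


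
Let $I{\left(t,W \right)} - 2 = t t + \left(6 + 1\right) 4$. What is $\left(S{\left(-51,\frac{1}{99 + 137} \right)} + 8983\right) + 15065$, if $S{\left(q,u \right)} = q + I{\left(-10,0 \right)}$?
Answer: $24127$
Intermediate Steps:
$I{\left(t,W \right)} = 30 + t^{2}$ ($I{\left(t,W \right)} = 2 + \left(t t + \left(6 + 1\right) 4\right) = 2 + \left(t^{2} + 7 \cdot 4\right) = 2 + \left(t^{2} + 28\right) = 2 + \left(28 + t^{2}\right) = 30 + t^{2}$)
$S{\left(q,u \right)} = 130 + q$ ($S{\left(q,u \right)} = q + \left(30 + \left(-10\right)^{2}\right) = q + \left(30 + 100\right) = q + 130 = 130 + q$)
$\left(S{\left(-51,\frac{1}{99 + 137} \right)} + 8983\right) + 15065 = \left(\left(130 - 51\right) + 8983\right) + 15065 = \left(79 + 8983\right) + 15065 = 9062 + 15065 = 24127$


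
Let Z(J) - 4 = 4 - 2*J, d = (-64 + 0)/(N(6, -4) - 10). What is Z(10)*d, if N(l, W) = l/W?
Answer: -1536/23 ≈ -66.783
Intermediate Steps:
d = 128/23 (d = (-64 + 0)/(6/(-4) - 10) = -64/(6*(-¼) - 10) = -64/(-3/2 - 10) = -64/(-23/2) = -64*(-2/23) = 128/23 ≈ 5.5652)
Z(J) = 8 - 2*J (Z(J) = 4 + (4 - 2*J) = 8 - 2*J)
Z(10)*d = (8 - 2*10)*(128/23) = (8 - 20)*(128/23) = -12*128/23 = -1536/23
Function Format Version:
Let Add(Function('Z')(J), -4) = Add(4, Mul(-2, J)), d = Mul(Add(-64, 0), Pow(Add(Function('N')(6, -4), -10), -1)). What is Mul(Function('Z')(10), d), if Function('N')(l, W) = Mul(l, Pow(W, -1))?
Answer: Rational(-1536, 23) ≈ -66.783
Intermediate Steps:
d = Rational(128, 23) (d = Mul(Add(-64, 0), Pow(Add(Mul(6, Pow(-4, -1)), -10), -1)) = Mul(-64, Pow(Add(Mul(6, Rational(-1, 4)), -10), -1)) = Mul(-64, Pow(Add(Rational(-3, 2), -10), -1)) = Mul(-64, Pow(Rational(-23, 2), -1)) = Mul(-64, Rational(-2, 23)) = Rational(128, 23) ≈ 5.5652)
Function('Z')(J) = Add(8, Mul(-2, J)) (Function('Z')(J) = Add(4, Add(4, Mul(-2, J))) = Add(8, Mul(-2, J)))
Mul(Function('Z')(10), d) = Mul(Add(8, Mul(-2, 10)), Rational(128, 23)) = Mul(Add(8, -20), Rational(128, 23)) = Mul(-12, Rational(128, 23)) = Rational(-1536, 23)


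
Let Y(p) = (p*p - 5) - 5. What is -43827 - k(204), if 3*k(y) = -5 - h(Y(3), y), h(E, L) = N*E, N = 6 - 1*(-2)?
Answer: -43828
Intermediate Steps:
N = 8 (N = 6 + 2 = 8)
Y(p) = -10 + p² (Y(p) = (p² - 5) - 5 = (-5 + p²) - 5 = -10 + p²)
h(E, L) = 8*E
k(y) = 1 (k(y) = (-5 - 8*(-10 + 3²))/3 = (-5 - 8*(-10 + 9))/3 = (-5 - 8*(-1))/3 = (-5 - 1*(-8))/3 = (-5 + 8)/3 = (⅓)*3 = 1)
-43827 - k(204) = -43827 - 1*1 = -43827 - 1 = -43828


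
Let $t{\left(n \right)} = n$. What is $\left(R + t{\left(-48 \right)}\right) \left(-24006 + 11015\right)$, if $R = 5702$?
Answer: $-73451114$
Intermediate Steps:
$\left(R + t{\left(-48 \right)}\right) \left(-24006 + 11015\right) = \left(5702 - 48\right) \left(-24006 + 11015\right) = 5654 \left(-12991\right) = -73451114$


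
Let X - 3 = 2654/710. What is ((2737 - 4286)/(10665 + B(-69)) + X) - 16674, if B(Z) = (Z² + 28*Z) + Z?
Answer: -15886927409/953175 ≈ -16667.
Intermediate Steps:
X = 2392/355 (X = 3 + 2654/710 = 3 + 2654*(1/710) = 3 + 1327/355 = 2392/355 ≈ 6.7380)
B(Z) = Z² + 29*Z
((2737 - 4286)/(10665 + B(-69)) + X) - 16674 = ((2737 - 4286)/(10665 - 69*(29 - 69)) + 2392/355) - 16674 = (-1549/(10665 - 69*(-40)) + 2392/355) - 16674 = (-1549/(10665 + 2760) + 2392/355) - 16674 = (-1549/13425 + 2392/355) - 16674 = 6312541/953175 - 16674 = -15886927409/953175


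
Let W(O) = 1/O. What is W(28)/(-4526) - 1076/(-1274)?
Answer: 9739861/11532248 ≈ 0.84458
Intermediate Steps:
W(28)/(-4526) - 1076/(-1274) = 1/(28*(-4526)) - 1076/(-1274) = (1/28)*(-1/4526) - 1076*(-1/1274) = -1/126728 + 538/637 = 9739861/11532248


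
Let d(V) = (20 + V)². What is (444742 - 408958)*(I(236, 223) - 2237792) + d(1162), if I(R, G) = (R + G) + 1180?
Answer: -80017101828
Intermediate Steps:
I(R, G) = 1180 + G + R (I(R, G) = (G + R) + 1180 = 1180 + G + R)
(444742 - 408958)*(I(236, 223) - 2237792) + d(1162) = (444742 - 408958)*((1180 + 223 + 236) - 2237792) + (20 + 1162)² = 35784*(1639 - 2237792) + 1182² = 35784*(-2236153) + 1397124 = -80018498952 + 1397124 = -80017101828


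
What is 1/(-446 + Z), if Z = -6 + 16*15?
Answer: -1/212 ≈ -0.0047170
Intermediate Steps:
Z = 234 (Z = -6 + 240 = 234)
1/(-446 + Z) = 1/(-446 + 234) = 1/(-212) = -1/212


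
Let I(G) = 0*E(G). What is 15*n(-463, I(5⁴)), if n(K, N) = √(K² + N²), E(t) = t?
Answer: 6945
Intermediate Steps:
I(G) = 0 (I(G) = 0*G = 0)
15*n(-463, I(5⁴)) = 15*√((-463)² + 0²) = 15*√(214369 + 0) = 15*√214369 = 15*463 = 6945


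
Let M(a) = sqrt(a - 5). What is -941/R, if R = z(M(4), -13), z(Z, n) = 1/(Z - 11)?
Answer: 10351 - 941*I ≈ 10351.0 - 941.0*I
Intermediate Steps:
M(a) = sqrt(-5 + a)
z(Z, n) = 1/(-11 + Z)
R = (-11 - I)/122 (R = 1/(-11 + sqrt(-5 + 4)) = 1/(-11 + sqrt(-1)) = 1/(-11 + I) = (-11 - I)/122 ≈ -0.090164 - 0.0081967*I)
-941/R = -941*122*(-11/122 + I/122) = -114802*(-11/122 + I/122)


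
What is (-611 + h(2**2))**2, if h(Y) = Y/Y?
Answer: 372100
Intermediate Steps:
h(Y) = 1
(-611 + h(2**2))**2 = (-611 + 1)**2 = (-610)**2 = 372100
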